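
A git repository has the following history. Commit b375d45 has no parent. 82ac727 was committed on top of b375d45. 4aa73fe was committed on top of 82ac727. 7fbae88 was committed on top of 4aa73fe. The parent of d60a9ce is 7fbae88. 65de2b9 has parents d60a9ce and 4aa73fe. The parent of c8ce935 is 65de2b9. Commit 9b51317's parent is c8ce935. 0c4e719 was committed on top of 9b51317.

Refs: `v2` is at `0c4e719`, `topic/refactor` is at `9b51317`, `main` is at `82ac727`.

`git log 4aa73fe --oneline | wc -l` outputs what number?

3

Walking parent pointers from 4aa73fe: reachable set = {4aa73fe, 82ac727, b375d45}.
That is 3 commits.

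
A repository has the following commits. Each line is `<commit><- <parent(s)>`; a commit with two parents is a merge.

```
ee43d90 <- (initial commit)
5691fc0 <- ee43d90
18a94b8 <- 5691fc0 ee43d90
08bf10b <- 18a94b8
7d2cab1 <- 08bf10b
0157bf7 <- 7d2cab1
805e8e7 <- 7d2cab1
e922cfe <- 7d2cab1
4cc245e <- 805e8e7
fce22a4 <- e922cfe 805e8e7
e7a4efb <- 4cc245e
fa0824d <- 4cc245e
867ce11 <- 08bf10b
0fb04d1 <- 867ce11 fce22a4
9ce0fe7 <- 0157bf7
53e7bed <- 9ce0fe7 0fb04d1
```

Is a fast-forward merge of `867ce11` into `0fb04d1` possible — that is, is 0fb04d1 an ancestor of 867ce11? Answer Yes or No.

A fast-forward from 0fb04d1 to 867ce11 is possible iff 0fb04d1 is an ancestor of 867ce11.
Ancestors of 867ce11: {08bf10b, 18a94b8, 5691fc0, 867ce11, ee43d90}.
0fb04d1 is not among them, so fast-forward is not possible.

No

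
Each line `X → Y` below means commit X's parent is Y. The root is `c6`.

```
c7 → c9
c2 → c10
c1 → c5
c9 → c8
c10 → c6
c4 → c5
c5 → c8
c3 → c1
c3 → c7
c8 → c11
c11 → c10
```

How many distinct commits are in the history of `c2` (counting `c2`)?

3

Walking parent pointers from c2: reachable set = {c10, c2, c6}.
That is 3 commits.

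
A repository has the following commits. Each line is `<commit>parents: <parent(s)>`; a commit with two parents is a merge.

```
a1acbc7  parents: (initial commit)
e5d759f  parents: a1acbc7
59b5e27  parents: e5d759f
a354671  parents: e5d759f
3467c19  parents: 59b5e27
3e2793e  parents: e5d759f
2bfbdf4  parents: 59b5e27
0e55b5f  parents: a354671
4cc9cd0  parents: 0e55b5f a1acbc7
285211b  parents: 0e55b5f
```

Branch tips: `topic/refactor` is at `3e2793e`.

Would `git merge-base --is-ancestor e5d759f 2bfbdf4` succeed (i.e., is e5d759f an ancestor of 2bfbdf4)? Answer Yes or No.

Ancestors of 2bfbdf4 (commits reachable by following parents): {2bfbdf4, 59b5e27, a1acbc7, e5d759f}.
e5d759f is in that set, so it is an ancestor of 2bfbdf4.

Yes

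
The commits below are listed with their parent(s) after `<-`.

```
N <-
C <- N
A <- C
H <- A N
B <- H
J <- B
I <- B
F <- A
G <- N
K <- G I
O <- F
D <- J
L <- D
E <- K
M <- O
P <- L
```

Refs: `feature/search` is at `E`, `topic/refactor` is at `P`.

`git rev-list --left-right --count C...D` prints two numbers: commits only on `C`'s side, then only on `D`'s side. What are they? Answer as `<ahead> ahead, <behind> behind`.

Reachable from C: {C, N}.
Reachable from D: {A, B, C, D, H, J, N}.
Only in C's history (ahead): {} — 0.
Only in D's history (behind): {A, B, D, H, J} — 5.

0 ahead, 5 behind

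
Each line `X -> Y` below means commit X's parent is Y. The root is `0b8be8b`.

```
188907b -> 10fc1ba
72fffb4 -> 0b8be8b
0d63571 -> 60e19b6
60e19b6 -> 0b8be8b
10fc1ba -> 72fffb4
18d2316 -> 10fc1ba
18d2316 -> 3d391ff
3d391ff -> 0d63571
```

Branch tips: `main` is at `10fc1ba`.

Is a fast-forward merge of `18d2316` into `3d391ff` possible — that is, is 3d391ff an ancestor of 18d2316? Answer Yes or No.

A fast-forward from 3d391ff to 18d2316 is possible iff 3d391ff is an ancestor of 18d2316.
Ancestors of 18d2316: {0b8be8b, 0d63571, 10fc1ba, 18d2316, 3d391ff, 60e19b6, 72fffb4}.
3d391ff is among them, so fast-forward is possible.

Yes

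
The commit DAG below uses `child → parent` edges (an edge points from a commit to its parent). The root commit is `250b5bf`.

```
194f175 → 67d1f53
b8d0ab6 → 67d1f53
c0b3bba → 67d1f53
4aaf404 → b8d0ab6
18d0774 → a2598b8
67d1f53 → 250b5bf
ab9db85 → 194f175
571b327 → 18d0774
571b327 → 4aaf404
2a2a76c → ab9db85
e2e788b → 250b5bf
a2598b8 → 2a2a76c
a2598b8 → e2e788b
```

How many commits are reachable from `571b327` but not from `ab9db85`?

Reachable from 571b327: {18d0774, 194f175, 250b5bf, 2a2a76c, 4aaf404, 571b327, 67d1f53, a2598b8, ab9db85, b8d0ab6, e2e788b}.
Reachable from ab9db85: {194f175, 250b5bf, 67d1f53, ab9db85}.
In 571b327's history but not ab9db85's: {18d0774, 2a2a76c, 4aaf404, 571b327, a2598b8, b8d0ab6, e2e788b} — 7 commits.

7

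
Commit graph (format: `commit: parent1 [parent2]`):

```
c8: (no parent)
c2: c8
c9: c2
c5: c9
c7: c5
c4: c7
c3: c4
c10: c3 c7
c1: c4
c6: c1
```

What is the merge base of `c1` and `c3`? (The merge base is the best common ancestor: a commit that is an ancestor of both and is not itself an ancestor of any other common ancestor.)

c4

Ancestors of c1: {c1, c2, c4, c5, c7, c8, c9}.
Ancestors of c3: {c2, c3, c4, c5, c7, c8, c9}.
Common ancestors: {c2, c4, c5, c7, c8, c9}.
Among these, c4 is not an ancestor of any other common ancestor — it is the merge base.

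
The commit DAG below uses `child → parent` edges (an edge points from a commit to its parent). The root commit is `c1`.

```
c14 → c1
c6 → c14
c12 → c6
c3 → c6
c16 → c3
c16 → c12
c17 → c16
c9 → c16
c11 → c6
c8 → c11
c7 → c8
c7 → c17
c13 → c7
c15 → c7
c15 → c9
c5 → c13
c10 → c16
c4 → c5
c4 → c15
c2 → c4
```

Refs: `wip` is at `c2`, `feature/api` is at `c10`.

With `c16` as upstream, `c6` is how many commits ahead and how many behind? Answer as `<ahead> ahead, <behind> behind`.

0 ahead, 3 behind

Reachable from c6: {c1, c14, c6}.
Reachable from c16: {c1, c12, c14, c16, c3, c6}.
Only in c6's history (ahead): {} — 0.
Only in c16's history (behind): {c12, c16, c3} — 3.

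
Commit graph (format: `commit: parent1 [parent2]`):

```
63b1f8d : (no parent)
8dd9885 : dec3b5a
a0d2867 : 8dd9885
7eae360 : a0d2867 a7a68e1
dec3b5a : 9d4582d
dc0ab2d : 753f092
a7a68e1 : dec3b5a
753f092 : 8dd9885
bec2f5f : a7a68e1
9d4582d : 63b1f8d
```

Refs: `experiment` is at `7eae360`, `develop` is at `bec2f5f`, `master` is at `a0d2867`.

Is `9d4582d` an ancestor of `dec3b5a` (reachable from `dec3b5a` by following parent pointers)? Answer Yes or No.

Yes

Ancestors of dec3b5a (commits reachable by following parents): {63b1f8d, 9d4582d, dec3b5a}.
9d4582d is in that set, so it is an ancestor of dec3b5a.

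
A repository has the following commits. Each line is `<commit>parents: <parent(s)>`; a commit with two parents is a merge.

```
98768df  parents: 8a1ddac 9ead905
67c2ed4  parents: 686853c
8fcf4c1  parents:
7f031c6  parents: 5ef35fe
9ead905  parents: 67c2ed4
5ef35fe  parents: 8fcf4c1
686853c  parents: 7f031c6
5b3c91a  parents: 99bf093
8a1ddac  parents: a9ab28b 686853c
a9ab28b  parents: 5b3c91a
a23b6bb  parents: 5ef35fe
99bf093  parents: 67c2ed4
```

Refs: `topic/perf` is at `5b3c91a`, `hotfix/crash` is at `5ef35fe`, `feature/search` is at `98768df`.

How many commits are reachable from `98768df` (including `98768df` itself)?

Walking parent pointers from 98768df: reachable set = {5b3c91a, 5ef35fe, 67c2ed4, 686853c, 7f031c6, 8a1ddac, 8fcf4c1, 98768df, 99bf093, 9ead905, a9ab28b}.
That is 11 commits.

11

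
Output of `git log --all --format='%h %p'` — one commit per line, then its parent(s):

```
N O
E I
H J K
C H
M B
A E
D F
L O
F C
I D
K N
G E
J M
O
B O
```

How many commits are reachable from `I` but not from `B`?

9

Reachable from I: {B, C, D, F, H, I, J, K, M, N, O}.
Reachable from B: {B, O}.
In I's history but not B's: {C, D, F, H, I, J, K, M, N} — 9 commits.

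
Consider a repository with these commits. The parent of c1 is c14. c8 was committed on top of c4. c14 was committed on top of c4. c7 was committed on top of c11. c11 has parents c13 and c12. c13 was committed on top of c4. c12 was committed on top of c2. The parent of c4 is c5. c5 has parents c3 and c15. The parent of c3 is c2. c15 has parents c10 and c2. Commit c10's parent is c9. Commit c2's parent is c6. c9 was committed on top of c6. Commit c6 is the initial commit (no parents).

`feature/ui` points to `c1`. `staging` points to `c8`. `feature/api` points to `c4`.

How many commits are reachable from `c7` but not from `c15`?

7

Reachable from c7: {c10, c11, c12, c13, c15, c2, c3, c4, c5, c6, c7, c9}.
Reachable from c15: {c10, c15, c2, c6, c9}.
In c7's history but not c15's: {c11, c12, c13, c3, c4, c5, c7} — 7 commits.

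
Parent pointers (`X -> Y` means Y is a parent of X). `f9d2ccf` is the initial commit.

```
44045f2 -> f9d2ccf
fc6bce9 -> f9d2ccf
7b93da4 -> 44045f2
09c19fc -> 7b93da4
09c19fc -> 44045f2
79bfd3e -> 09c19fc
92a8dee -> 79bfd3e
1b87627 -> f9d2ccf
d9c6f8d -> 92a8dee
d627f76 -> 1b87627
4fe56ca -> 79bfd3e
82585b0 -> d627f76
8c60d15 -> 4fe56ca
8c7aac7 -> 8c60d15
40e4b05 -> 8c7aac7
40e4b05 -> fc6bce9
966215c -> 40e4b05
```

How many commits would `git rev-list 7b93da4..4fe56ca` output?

Reachable from 4fe56ca: {09c19fc, 44045f2, 4fe56ca, 79bfd3e, 7b93da4, f9d2ccf}.
Reachable from 7b93da4: {44045f2, 7b93da4, f9d2ccf}.
In 4fe56ca's history but not 7b93da4's: {09c19fc, 4fe56ca, 79bfd3e} — 3 commits.

3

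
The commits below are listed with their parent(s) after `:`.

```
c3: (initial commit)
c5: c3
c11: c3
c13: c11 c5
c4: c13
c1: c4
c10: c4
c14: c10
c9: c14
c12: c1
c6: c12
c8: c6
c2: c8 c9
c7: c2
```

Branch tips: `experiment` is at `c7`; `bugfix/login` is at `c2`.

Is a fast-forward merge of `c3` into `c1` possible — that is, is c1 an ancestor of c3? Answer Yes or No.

A fast-forward from c1 to c3 is possible iff c1 is an ancestor of c3.
Ancestors of c3: {c3}.
c1 is not among them, so fast-forward is not possible.

No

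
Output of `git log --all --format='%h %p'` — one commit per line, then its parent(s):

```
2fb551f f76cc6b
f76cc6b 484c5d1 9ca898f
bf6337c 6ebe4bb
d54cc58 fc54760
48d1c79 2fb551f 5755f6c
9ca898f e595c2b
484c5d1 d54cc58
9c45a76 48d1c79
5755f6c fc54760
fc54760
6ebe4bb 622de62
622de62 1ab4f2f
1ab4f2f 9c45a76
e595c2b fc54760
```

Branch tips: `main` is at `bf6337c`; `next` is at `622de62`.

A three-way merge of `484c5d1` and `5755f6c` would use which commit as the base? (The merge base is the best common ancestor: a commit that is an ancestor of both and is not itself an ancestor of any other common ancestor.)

Ancestors of 484c5d1: {484c5d1, d54cc58, fc54760}.
Ancestors of 5755f6c: {5755f6c, fc54760}.
Common ancestors: {fc54760}.
The only common ancestor is fc54760, so it is the merge base.

fc54760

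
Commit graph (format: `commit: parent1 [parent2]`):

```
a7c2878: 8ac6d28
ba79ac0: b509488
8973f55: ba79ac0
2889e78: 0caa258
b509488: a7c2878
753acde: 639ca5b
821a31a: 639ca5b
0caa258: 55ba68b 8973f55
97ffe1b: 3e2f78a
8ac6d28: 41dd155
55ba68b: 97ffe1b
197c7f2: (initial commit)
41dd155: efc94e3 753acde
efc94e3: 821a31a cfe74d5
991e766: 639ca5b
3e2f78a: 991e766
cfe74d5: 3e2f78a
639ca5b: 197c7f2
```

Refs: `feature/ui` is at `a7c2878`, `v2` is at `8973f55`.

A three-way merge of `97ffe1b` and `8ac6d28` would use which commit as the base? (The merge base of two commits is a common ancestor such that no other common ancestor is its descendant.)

3e2f78a

Ancestors of 97ffe1b: {197c7f2, 3e2f78a, 639ca5b, 97ffe1b, 991e766}.
Ancestors of 8ac6d28: {197c7f2, 3e2f78a, 41dd155, 639ca5b, 753acde, 821a31a, 8ac6d28, 991e766, cfe74d5, efc94e3}.
Common ancestors: {197c7f2, 3e2f78a, 639ca5b, 991e766}.
Among these, 3e2f78a is not an ancestor of any other common ancestor — it is the merge base.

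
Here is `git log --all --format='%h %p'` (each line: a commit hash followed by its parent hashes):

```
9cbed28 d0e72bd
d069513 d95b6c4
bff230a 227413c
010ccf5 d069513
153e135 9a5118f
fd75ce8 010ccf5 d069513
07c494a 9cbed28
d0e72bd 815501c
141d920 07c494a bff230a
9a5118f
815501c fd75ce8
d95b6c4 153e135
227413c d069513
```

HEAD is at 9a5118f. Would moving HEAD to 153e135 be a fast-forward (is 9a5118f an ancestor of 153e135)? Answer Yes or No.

Yes

A fast-forward from 9a5118f to 153e135 is possible iff 9a5118f is an ancestor of 153e135.
Ancestors of 153e135: {153e135, 9a5118f}.
9a5118f is among them, so fast-forward is possible.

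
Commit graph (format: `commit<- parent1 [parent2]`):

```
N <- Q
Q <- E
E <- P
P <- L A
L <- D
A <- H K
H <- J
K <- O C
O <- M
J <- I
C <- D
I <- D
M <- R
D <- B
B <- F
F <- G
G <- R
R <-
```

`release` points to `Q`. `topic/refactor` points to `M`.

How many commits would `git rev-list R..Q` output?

16

Reachable from Q: {A, B, C, D, E, F, G, H, I, J, K, L, M, O, P, Q, R}.
Reachable from R: {R}.
In Q's history but not R's: {A, B, C, D, E, F, G, H, I, J, K, L, M, O, P, Q} — 16 commits.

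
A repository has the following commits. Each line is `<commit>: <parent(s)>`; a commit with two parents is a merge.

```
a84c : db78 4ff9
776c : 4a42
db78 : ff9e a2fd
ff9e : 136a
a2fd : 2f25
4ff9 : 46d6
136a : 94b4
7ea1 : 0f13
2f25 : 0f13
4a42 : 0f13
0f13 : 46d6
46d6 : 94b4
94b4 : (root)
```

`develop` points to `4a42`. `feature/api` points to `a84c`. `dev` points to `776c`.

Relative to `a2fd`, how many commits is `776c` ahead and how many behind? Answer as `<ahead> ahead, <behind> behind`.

2 ahead, 2 behind

Reachable from 776c: {0f13, 46d6, 4a42, 776c, 94b4}.
Reachable from a2fd: {0f13, 2f25, 46d6, 94b4, a2fd}.
Only in 776c's history (ahead): {4a42, 776c} — 2.
Only in a2fd's history (behind): {2f25, a2fd} — 2.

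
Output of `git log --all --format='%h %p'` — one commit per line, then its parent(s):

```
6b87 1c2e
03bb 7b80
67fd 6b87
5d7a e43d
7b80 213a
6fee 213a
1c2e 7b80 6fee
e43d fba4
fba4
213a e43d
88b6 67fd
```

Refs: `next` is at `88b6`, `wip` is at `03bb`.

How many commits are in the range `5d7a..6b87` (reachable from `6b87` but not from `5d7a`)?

Reachable from 6b87: {1c2e, 213a, 6b87, 6fee, 7b80, e43d, fba4}.
Reachable from 5d7a: {5d7a, e43d, fba4}.
In 6b87's history but not 5d7a's: {1c2e, 213a, 6b87, 6fee, 7b80} — 5 commits.

5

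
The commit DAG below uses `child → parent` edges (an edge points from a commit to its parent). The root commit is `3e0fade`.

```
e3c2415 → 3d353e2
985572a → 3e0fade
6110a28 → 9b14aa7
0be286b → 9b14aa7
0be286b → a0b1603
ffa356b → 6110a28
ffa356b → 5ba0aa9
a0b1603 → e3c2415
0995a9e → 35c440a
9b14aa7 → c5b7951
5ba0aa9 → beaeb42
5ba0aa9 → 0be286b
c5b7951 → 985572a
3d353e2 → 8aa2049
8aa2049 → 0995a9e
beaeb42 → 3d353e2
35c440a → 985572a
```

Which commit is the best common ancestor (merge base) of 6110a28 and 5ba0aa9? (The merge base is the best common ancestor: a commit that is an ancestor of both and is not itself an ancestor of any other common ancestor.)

Ancestors of 6110a28: {3e0fade, 6110a28, 985572a, 9b14aa7, c5b7951}.
Ancestors of 5ba0aa9: {0995a9e, 0be286b, 35c440a, 3d353e2, 3e0fade, 5ba0aa9, 8aa2049, 985572a, 9b14aa7, a0b1603, beaeb42, c5b7951, e3c2415}.
Common ancestors: {3e0fade, 985572a, 9b14aa7, c5b7951}.
Among these, 9b14aa7 is not an ancestor of any other common ancestor — it is the merge base.

9b14aa7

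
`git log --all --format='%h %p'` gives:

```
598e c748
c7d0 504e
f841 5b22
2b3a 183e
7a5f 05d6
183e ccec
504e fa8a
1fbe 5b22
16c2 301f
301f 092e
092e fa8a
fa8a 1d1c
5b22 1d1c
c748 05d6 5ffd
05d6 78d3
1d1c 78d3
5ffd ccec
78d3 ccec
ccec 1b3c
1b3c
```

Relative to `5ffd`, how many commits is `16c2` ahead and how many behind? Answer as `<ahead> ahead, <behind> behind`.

Reachable from 16c2: {092e, 16c2, 1b3c, 1d1c, 301f, 78d3, ccec, fa8a}.
Reachable from 5ffd: {1b3c, 5ffd, ccec}.
Only in 16c2's history (ahead): {092e, 16c2, 1d1c, 301f, 78d3, fa8a} — 6.
Only in 5ffd's history (behind): {5ffd} — 1.

6 ahead, 1 behind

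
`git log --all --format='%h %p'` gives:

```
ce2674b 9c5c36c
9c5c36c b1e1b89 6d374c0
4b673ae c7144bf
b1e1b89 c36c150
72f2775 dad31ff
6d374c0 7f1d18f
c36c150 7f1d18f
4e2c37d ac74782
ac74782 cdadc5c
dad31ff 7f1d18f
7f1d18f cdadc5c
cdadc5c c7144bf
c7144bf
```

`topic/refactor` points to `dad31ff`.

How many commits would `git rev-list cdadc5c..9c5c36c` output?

Reachable from 9c5c36c: {6d374c0, 7f1d18f, 9c5c36c, b1e1b89, c36c150, c7144bf, cdadc5c}.
Reachable from cdadc5c: {c7144bf, cdadc5c}.
In 9c5c36c's history but not cdadc5c's: {6d374c0, 7f1d18f, 9c5c36c, b1e1b89, c36c150} — 5 commits.

5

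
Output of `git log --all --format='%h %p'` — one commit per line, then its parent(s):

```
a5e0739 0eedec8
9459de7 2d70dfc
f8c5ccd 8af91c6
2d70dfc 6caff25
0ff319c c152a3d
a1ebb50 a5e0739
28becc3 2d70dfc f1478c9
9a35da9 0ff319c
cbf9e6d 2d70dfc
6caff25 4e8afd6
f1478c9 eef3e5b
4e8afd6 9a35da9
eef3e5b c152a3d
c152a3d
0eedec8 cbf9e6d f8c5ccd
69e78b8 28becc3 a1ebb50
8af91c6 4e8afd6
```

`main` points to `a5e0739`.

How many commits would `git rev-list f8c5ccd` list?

6

Walking parent pointers from f8c5ccd: reachable set = {0ff319c, 4e8afd6, 8af91c6, 9a35da9, c152a3d, f8c5ccd}.
That is 6 commits.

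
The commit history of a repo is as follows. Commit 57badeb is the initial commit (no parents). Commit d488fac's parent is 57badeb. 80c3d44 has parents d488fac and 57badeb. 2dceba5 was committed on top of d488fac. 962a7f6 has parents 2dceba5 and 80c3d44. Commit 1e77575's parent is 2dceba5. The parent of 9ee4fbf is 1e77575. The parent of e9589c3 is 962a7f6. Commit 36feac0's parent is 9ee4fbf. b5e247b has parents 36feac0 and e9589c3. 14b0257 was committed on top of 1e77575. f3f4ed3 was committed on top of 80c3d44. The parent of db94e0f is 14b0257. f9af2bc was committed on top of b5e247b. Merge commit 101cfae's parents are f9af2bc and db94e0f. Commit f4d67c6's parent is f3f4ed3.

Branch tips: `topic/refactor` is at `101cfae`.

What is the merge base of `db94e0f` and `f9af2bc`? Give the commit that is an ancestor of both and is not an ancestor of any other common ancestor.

Ancestors of db94e0f: {14b0257, 1e77575, 2dceba5, 57badeb, d488fac, db94e0f}.
Ancestors of f9af2bc: {1e77575, 2dceba5, 36feac0, 57badeb, 80c3d44, 962a7f6, 9ee4fbf, b5e247b, d488fac, e9589c3, f9af2bc}.
Common ancestors: {1e77575, 2dceba5, 57badeb, d488fac}.
Among these, 1e77575 is not an ancestor of any other common ancestor — it is the merge base.

1e77575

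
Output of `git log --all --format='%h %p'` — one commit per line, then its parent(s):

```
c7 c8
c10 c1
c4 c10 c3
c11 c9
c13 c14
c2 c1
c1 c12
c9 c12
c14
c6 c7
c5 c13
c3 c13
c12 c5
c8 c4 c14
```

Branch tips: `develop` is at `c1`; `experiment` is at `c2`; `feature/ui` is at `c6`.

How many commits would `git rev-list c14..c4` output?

Reachable from c4: {c1, c10, c12, c13, c14, c3, c4, c5}.
Reachable from c14: {c14}.
In c4's history but not c14's: {c1, c10, c12, c13, c3, c4, c5} — 7 commits.

7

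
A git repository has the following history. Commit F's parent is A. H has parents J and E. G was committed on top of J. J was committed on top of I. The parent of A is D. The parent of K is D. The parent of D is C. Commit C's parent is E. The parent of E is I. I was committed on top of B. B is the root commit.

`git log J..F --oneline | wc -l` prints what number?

Reachable from F: {A, B, C, D, E, F, I}.
Reachable from J: {B, I, J}.
In F's history but not J's: {A, C, D, E, F} — 5 commits.

5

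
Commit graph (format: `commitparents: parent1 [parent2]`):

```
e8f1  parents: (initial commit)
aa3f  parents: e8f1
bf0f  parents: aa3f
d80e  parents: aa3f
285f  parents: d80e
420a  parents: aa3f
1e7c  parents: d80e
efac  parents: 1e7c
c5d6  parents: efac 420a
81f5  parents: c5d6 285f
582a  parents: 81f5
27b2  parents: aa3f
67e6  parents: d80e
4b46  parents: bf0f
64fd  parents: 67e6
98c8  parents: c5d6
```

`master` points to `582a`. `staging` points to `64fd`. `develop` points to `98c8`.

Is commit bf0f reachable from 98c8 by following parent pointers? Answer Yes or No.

No

Ancestors of 98c8: {1e7c, 420a, 98c8, aa3f, c5d6, d80e, e8f1, efac}.
bf0f is not in that set, so it is not an ancestor of 98c8.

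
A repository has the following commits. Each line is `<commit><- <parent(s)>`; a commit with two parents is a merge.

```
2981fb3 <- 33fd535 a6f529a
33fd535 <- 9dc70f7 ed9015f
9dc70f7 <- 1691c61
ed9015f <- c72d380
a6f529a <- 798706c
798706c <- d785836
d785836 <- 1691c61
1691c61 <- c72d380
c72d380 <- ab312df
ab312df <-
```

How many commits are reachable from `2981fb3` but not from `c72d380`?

Reachable from 2981fb3: {1691c61, 2981fb3, 33fd535, 798706c, 9dc70f7, a6f529a, ab312df, c72d380, d785836, ed9015f}.
Reachable from c72d380: {ab312df, c72d380}.
In 2981fb3's history but not c72d380's: {1691c61, 2981fb3, 33fd535, 798706c, 9dc70f7, a6f529a, d785836, ed9015f} — 8 commits.

8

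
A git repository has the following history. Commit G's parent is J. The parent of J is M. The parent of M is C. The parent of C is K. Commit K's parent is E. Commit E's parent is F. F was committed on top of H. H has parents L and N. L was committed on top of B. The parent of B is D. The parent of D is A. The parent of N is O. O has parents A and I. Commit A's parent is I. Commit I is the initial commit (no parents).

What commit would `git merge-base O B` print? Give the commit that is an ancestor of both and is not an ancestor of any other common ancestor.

A

Ancestors of O: {A, I, O}.
Ancestors of B: {A, B, D, I}.
Common ancestors: {A, I}.
Among these, A is not an ancestor of any other common ancestor — it is the merge base.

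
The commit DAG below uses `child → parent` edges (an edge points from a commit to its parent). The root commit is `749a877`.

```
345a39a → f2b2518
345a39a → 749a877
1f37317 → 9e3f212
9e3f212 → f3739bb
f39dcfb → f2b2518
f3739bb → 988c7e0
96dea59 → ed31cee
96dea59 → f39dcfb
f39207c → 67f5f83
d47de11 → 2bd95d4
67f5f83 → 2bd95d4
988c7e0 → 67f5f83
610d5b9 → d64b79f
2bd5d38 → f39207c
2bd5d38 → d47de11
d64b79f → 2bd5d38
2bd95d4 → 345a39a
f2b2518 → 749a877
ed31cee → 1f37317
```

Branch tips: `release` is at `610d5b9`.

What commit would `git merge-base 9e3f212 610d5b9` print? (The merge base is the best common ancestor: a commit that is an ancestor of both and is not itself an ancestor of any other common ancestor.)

Ancestors of 9e3f212: {2bd95d4, 345a39a, 67f5f83, 749a877, 988c7e0, 9e3f212, f2b2518, f3739bb}.
Ancestors of 610d5b9: {2bd5d38, 2bd95d4, 345a39a, 610d5b9, 67f5f83, 749a877, d47de11, d64b79f, f2b2518, f39207c}.
Common ancestors: {2bd95d4, 345a39a, 67f5f83, 749a877, f2b2518}.
Among these, 67f5f83 is not an ancestor of any other common ancestor — it is the merge base.

67f5f83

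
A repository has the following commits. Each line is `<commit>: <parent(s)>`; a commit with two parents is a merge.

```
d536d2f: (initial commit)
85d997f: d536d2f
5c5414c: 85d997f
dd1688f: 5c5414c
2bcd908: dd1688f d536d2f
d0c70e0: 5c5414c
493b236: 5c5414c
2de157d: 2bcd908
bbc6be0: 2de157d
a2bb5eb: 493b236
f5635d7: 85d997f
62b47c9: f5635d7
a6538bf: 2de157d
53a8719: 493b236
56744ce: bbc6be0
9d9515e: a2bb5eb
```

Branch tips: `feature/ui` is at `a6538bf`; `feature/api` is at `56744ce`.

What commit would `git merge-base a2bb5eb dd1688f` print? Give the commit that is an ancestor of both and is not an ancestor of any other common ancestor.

5c5414c

Ancestors of a2bb5eb: {493b236, 5c5414c, 85d997f, a2bb5eb, d536d2f}.
Ancestors of dd1688f: {5c5414c, 85d997f, d536d2f, dd1688f}.
Common ancestors: {5c5414c, 85d997f, d536d2f}.
Among these, 5c5414c is not an ancestor of any other common ancestor — it is the merge base.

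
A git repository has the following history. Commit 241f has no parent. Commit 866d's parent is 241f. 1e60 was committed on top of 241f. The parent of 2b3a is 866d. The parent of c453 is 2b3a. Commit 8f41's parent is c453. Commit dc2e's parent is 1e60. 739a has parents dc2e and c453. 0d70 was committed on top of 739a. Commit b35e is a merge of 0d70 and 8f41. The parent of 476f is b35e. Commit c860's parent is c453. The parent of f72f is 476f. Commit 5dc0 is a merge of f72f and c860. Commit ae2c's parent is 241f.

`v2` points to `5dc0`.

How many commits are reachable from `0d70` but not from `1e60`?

6

Reachable from 0d70: {0d70, 1e60, 241f, 2b3a, 739a, 866d, c453, dc2e}.
Reachable from 1e60: {1e60, 241f}.
In 0d70's history but not 1e60's: {0d70, 2b3a, 739a, 866d, c453, dc2e} — 6 commits.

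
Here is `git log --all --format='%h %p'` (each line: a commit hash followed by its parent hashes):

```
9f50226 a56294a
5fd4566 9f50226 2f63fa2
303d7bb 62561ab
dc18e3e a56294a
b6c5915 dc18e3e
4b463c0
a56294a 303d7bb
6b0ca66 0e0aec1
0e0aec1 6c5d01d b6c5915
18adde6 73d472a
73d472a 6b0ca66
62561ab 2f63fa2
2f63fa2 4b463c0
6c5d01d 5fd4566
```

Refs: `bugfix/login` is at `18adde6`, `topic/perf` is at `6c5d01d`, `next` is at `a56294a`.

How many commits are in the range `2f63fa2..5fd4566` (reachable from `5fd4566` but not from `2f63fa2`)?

Reachable from 5fd4566: {2f63fa2, 303d7bb, 4b463c0, 5fd4566, 62561ab, 9f50226, a56294a}.
Reachable from 2f63fa2: {2f63fa2, 4b463c0}.
In 5fd4566's history but not 2f63fa2's: {303d7bb, 5fd4566, 62561ab, 9f50226, a56294a} — 5 commits.

5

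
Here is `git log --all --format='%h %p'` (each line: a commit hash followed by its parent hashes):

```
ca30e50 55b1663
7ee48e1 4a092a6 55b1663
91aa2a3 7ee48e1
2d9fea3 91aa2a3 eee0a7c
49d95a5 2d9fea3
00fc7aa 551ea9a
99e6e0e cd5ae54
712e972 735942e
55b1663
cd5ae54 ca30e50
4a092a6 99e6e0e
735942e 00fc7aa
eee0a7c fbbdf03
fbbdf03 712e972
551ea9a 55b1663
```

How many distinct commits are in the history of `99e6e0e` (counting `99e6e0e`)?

4

Walking parent pointers from 99e6e0e: reachable set = {55b1663, 99e6e0e, ca30e50, cd5ae54}.
That is 4 commits.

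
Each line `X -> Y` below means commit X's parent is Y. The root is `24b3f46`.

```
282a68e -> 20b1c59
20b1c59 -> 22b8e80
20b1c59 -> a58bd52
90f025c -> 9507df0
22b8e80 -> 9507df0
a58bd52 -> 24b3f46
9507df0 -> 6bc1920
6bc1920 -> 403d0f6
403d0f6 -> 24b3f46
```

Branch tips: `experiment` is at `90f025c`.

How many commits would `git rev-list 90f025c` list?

5

Walking parent pointers from 90f025c: reachable set = {24b3f46, 403d0f6, 6bc1920, 90f025c, 9507df0}.
That is 5 commits.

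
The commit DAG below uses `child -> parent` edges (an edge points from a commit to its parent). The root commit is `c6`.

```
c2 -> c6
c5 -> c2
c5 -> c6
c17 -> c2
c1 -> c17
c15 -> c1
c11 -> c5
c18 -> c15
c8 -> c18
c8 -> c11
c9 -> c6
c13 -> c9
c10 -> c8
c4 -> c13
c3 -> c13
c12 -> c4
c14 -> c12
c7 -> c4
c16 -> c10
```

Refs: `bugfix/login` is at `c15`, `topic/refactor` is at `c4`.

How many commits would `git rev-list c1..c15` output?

Reachable from c15: {c1, c15, c17, c2, c6}.
Reachable from c1: {c1, c17, c2, c6}.
In c15's history but not c1's: {c15} — 1 commit.

1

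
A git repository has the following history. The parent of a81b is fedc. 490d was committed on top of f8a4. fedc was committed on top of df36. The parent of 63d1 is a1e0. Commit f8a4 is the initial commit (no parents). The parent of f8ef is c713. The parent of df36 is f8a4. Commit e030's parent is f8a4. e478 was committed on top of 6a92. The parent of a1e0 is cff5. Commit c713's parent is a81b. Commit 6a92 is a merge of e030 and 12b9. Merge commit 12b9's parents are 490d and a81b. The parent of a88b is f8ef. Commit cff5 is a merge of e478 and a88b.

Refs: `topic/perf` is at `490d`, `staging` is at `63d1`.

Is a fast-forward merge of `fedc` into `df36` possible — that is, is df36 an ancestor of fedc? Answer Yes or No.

Yes

A fast-forward from df36 to fedc is possible iff df36 is an ancestor of fedc.
Ancestors of fedc: {df36, f8a4, fedc}.
df36 is among them, so fast-forward is possible.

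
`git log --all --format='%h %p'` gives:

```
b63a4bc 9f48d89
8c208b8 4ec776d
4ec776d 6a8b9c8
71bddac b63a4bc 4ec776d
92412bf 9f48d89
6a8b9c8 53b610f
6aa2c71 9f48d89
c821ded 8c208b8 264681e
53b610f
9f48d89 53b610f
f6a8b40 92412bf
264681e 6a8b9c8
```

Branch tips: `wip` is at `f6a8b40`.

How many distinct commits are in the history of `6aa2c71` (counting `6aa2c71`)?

Walking parent pointers from 6aa2c71: reachable set = {53b610f, 6aa2c71, 9f48d89}.
That is 3 commits.

3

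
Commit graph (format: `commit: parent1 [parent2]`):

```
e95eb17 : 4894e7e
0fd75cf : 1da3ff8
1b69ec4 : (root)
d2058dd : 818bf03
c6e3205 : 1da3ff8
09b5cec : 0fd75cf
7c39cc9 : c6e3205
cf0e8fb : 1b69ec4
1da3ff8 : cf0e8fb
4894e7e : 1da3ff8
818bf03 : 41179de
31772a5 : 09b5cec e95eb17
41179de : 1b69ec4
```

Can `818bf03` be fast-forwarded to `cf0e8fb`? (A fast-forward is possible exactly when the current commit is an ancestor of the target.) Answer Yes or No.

No

A fast-forward from 818bf03 to cf0e8fb is possible iff 818bf03 is an ancestor of cf0e8fb.
Ancestors of cf0e8fb: {1b69ec4, cf0e8fb}.
818bf03 is not among them, so fast-forward is not possible.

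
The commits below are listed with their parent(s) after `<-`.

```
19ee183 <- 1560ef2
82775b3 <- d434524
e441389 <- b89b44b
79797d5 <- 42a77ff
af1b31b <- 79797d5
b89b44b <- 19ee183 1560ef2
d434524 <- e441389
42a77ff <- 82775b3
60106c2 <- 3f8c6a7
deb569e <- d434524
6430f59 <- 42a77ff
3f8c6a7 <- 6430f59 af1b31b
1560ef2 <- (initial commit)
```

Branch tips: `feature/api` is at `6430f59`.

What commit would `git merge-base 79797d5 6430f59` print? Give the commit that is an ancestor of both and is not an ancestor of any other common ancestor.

42a77ff

Ancestors of 79797d5: {1560ef2, 19ee183, 42a77ff, 79797d5, 82775b3, b89b44b, d434524, e441389}.
Ancestors of 6430f59: {1560ef2, 19ee183, 42a77ff, 6430f59, 82775b3, b89b44b, d434524, e441389}.
Common ancestors: {1560ef2, 19ee183, 42a77ff, 82775b3, b89b44b, d434524, e441389}.
Among these, 42a77ff is not an ancestor of any other common ancestor — it is the merge base.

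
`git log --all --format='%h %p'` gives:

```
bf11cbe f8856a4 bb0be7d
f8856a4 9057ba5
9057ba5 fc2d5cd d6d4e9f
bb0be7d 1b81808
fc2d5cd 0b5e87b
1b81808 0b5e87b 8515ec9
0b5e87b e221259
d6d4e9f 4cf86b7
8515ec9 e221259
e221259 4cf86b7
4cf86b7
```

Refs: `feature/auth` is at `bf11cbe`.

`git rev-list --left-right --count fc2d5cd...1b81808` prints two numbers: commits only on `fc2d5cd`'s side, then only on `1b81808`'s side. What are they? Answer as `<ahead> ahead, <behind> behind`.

Reachable from fc2d5cd: {0b5e87b, 4cf86b7, e221259, fc2d5cd}.
Reachable from 1b81808: {0b5e87b, 1b81808, 4cf86b7, 8515ec9, e221259}.
Only in fc2d5cd's history (ahead): {fc2d5cd} — 1.
Only in 1b81808's history (behind): {1b81808, 8515ec9} — 2.

1 ahead, 2 behind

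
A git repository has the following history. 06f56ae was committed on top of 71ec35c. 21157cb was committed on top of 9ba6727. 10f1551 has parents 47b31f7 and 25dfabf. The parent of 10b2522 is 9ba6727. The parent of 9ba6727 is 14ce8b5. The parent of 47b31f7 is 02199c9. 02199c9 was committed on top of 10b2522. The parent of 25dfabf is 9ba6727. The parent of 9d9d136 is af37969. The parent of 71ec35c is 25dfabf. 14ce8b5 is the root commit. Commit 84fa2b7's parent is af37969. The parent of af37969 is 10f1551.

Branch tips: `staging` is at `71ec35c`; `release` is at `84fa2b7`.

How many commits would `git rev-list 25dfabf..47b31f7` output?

Reachable from 47b31f7: {02199c9, 10b2522, 14ce8b5, 47b31f7, 9ba6727}.
Reachable from 25dfabf: {14ce8b5, 25dfabf, 9ba6727}.
In 47b31f7's history but not 25dfabf's: {02199c9, 10b2522, 47b31f7} — 3 commits.

3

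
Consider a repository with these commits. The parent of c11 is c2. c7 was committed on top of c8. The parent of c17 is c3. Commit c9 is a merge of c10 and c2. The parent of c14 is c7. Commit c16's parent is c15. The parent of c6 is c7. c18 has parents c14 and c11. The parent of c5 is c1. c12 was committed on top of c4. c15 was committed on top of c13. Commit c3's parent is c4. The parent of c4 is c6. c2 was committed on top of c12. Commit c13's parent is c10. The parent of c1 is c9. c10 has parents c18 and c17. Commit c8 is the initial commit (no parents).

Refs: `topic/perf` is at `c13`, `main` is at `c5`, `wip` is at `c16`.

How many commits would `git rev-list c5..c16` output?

Reachable from c16: {c10, c11, c12, c13, c14, c15, c16, c17, c18, c2, c3, c4, c6, c7, c8}.
Reachable from c5: {c1, c10, c11, c12, c14, c17, c18, c2, c3, c4, c5, c6, c7, c8, c9}.
In c16's history but not c5's: {c13, c15, c16} — 3 commits.

3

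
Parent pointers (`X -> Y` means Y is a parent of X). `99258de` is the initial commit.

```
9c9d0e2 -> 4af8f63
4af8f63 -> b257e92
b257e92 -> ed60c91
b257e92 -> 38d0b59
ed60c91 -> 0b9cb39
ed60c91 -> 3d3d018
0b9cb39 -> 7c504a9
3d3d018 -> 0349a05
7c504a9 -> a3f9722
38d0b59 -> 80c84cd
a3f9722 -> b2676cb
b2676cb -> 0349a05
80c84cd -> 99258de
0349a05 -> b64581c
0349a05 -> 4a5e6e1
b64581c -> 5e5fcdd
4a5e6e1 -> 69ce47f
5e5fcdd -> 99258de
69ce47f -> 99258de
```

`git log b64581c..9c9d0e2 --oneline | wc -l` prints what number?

Reachable from 9c9d0e2: {0349a05, 0b9cb39, 38d0b59, 3d3d018, 4a5e6e1, 4af8f63, 5e5fcdd, 69ce47f, 7c504a9, 80c84cd, 99258de, 9c9d0e2, a3f9722, b257e92, b2676cb, b64581c, ed60c91}.
Reachable from b64581c: {5e5fcdd, 99258de, b64581c}.
In 9c9d0e2's history but not b64581c's: {0349a05, 0b9cb39, 38d0b59, 3d3d018, 4a5e6e1, 4af8f63, 69ce47f, 7c504a9, 80c84cd, 9c9d0e2, a3f9722, b257e92, b2676cb, ed60c91} — 14 commits.

14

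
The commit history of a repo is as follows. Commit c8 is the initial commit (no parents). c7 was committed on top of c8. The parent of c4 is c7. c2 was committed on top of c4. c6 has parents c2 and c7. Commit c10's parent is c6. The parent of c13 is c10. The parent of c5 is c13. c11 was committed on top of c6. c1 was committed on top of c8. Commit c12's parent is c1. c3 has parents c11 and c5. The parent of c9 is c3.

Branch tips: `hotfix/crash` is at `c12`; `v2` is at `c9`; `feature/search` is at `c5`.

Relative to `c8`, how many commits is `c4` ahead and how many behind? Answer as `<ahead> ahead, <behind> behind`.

2 ahead, 0 behind

Reachable from c4: {c4, c7, c8}.
Reachable from c8: {c8}.
Only in c4's history (ahead): {c4, c7} — 2.
Only in c8's history (behind): {} — 0.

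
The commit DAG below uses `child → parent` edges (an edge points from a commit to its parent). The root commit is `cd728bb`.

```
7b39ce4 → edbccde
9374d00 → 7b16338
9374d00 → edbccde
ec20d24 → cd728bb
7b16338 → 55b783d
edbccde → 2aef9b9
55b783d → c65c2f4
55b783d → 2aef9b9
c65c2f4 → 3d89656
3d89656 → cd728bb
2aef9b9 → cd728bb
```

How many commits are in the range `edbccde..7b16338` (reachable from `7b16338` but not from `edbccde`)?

Reachable from 7b16338: {2aef9b9, 3d89656, 55b783d, 7b16338, c65c2f4, cd728bb}.
Reachable from edbccde: {2aef9b9, cd728bb, edbccde}.
In 7b16338's history but not edbccde's: {3d89656, 55b783d, 7b16338, c65c2f4} — 4 commits.

4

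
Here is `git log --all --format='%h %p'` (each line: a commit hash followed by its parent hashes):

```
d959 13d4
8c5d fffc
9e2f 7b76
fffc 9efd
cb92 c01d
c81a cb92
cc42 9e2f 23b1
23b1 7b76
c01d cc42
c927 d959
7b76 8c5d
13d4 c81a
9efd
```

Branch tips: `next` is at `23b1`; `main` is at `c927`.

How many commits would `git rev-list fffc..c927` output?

Reachable from c927: {13d4, 23b1, 7b76, 8c5d, 9e2f, 9efd, c01d, c81a, c927, cb92, cc42, d959, fffc}.
Reachable from fffc: {9efd, fffc}.
In c927's history but not fffc's: {13d4, 23b1, 7b76, 8c5d, 9e2f, c01d, c81a, c927, cb92, cc42, d959} — 11 commits.

11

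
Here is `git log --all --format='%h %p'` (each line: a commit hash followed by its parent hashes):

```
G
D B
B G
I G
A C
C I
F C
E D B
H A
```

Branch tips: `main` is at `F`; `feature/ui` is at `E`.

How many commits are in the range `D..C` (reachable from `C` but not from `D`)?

2

Reachable from C: {C, G, I}.
Reachable from D: {B, D, G}.
In C's history but not D's: {C, I} — 2 commits.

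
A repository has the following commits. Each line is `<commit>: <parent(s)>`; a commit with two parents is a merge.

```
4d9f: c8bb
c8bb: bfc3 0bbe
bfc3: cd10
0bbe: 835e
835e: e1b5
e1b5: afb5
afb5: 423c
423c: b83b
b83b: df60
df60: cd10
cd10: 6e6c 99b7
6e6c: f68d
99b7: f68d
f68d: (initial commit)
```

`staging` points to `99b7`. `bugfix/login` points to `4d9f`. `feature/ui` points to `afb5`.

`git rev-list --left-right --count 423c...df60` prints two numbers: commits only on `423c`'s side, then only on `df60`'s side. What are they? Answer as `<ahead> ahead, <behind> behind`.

2 ahead, 0 behind

Reachable from 423c: {423c, 6e6c, 99b7, b83b, cd10, df60, f68d}.
Reachable from df60: {6e6c, 99b7, cd10, df60, f68d}.
Only in 423c's history (ahead): {423c, b83b} — 2.
Only in df60's history (behind): {} — 0.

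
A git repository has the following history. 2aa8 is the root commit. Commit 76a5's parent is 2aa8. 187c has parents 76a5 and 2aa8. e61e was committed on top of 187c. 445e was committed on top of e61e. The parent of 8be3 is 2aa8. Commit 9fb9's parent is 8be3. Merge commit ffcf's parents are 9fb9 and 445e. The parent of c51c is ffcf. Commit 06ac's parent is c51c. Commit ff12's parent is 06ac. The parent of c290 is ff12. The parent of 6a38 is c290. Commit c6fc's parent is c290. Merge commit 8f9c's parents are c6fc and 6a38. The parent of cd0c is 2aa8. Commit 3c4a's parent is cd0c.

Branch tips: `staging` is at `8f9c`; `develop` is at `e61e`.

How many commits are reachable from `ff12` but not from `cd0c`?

10

Reachable from ff12: {06ac, 187c, 2aa8, 445e, 76a5, 8be3, 9fb9, c51c, e61e, ff12, ffcf}.
Reachable from cd0c: {2aa8, cd0c}.
In ff12's history but not cd0c's: {06ac, 187c, 445e, 76a5, 8be3, 9fb9, c51c, e61e, ff12, ffcf} — 10 commits.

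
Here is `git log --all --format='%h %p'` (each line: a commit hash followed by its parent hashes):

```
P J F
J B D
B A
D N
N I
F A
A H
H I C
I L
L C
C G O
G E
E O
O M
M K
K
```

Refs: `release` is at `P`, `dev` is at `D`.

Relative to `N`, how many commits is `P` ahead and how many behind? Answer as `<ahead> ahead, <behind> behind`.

7 ahead, 0 behind

Reachable from P: {A, B, C, D, E, F, G, H, I, J, K, L, M, N, O, P}.
Reachable from N: {C, E, G, I, K, L, M, N, O}.
Only in P's history (ahead): {A, B, D, F, H, J, P} — 7.
Only in N's history (behind): {} — 0.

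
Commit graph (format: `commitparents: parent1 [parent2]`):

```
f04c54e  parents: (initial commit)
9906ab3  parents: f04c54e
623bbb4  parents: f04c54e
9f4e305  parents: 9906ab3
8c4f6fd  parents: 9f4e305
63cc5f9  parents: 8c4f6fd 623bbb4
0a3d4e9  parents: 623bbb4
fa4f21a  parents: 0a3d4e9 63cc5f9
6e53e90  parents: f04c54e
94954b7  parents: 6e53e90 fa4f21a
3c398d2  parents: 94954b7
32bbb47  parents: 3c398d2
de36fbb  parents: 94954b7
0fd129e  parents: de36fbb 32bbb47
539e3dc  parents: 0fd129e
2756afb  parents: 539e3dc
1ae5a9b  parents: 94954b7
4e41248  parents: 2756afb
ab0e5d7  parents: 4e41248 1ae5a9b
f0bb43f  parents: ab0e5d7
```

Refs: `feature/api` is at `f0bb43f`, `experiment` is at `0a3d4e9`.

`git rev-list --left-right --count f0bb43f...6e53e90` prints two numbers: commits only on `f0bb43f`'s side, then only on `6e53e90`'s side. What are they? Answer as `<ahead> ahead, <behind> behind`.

18 ahead, 0 behind

Reachable from f0bb43f: {0a3d4e9, 0fd129e, 1ae5a9b, 2756afb, 32bbb47, 3c398d2, 4e41248, 539e3dc, 623bbb4, 63cc5f9, 6e53e90, 8c4f6fd, 94954b7, 9906ab3, 9f4e305, ab0e5d7, de36fbb, f04c54e, f0bb43f, fa4f21a}.
Reachable from 6e53e90: {6e53e90, f04c54e}.
Only in f0bb43f's history (ahead): {0a3d4e9, 0fd129e, 1ae5a9b, 2756afb, 32bbb47, 3c398d2, 4e41248, 539e3dc, 623bbb4, 63cc5f9, 8c4f6fd, 94954b7, 9906ab3, 9f4e305, ab0e5d7, de36fbb, f0bb43f, fa4f21a} — 18.
Only in 6e53e90's history (behind): {} — 0.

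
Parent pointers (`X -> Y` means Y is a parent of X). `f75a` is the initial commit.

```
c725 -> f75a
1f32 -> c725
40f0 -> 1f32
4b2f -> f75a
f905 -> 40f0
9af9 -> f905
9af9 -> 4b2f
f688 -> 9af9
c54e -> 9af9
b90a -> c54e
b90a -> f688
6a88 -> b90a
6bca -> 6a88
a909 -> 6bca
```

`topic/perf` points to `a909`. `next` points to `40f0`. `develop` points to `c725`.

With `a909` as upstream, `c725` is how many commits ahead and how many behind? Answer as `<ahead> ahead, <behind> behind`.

Reachable from c725: {c725, f75a}.
Reachable from a909: {1f32, 40f0, 4b2f, 6a88, 6bca, 9af9, a909, b90a, c54e, c725, f688, f75a, f905}.
Only in c725's history (ahead): {} — 0.
Only in a909's history (behind): {1f32, 40f0, 4b2f, 6a88, 6bca, 9af9, a909, b90a, c54e, f688, f905} — 11.

0 ahead, 11 behind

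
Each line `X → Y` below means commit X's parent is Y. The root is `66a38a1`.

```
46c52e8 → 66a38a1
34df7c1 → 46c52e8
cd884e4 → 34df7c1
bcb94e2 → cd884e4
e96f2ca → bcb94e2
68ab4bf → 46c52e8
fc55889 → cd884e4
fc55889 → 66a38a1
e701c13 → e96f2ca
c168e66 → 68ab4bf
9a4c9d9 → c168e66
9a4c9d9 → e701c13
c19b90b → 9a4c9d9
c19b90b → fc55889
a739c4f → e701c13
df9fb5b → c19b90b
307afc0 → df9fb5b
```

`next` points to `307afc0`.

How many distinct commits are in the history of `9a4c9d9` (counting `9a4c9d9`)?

Walking parent pointers from 9a4c9d9: reachable set = {34df7c1, 46c52e8, 66a38a1, 68ab4bf, 9a4c9d9, bcb94e2, c168e66, cd884e4, e701c13, e96f2ca}.
That is 10 commits.

10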